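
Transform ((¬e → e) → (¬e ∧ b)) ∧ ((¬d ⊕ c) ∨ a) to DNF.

(¬e ∧ ¬d ∧ ¬c) ∨ (¬e ∧ d ∧ c) ∨ (¬e ∧ a)

((¬e → e) → (¬e ∧ b)) ∧ ((¬d ⊕ c) ∨ a)
≡ (¬(¬e → e) ∨ (¬e ∧ b)) ∧ ((¬d ⊕ c) ∨ a)   [eliminate →]
≡ (¬(¬¬e ∨ e) ∨ (¬e ∧ b)) ∧ ((¬d ⊕ c) ∨ a)   [eliminate →]
≡ (¬(¬¬e ∨ e) ∨ (¬e ∧ b)) ∧ ((¬d ∧ ¬c) ∨ (¬¬d ∧ c) ∨ a)   [expand ⊕]
≡ ((¬¬¬e ∧ ¬e) ∨ (¬e ∧ b)) ∧ ((¬d ∧ ¬c) ∨ (¬¬d ∧ c) ∨ a)   [De Morgan]
≡ ((¬e ∧ ¬e) ∨ (¬e ∧ b)) ∧ ((¬d ∧ ¬c) ∨ (¬¬d ∧ c) ∨ a)   [double negation]
≡ ((¬e ∧ ¬e) ∨ (¬e ∧ b)) ∧ ((¬d ∧ ¬c) ∨ (d ∧ c) ∨ a)   [double negation]
≡ (¬e ∧ ¬e ∧ ¬d ∧ ¬c) ∨ (¬e ∧ ¬e ∧ d ∧ c) ∨ (¬e ∧ ¬e ∧ a) ∨ (¬e ∧ b ∧ ¬d ∧ ¬c) ∨ (¬e ∧ b ∧ d ∧ c) ∨ (¬e ∧ b ∧ a)   [distribute ∧ over ∨]
≡ (¬e ∧ ¬d ∧ ¬c) ∨ (¬e ∧ d ∧ c) ∨ (¬e ∧ a)   [simplify]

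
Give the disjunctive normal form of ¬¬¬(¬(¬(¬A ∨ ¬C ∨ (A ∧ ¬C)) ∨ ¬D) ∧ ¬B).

¬¬¬(¬(¬(¬A ∨ ¬C ∨ (A ∧ ¬C)) ∨ ¬D) ∧ ¬B)
= ¬(¬(¬(¬A ∨ ¬C ∨ (A ∧ ¬C)) ∨ ¬D) ∧ ¬B)   (double negation)
= ¬¬(¬(¬A ∨ ¬C ∨ (A ∧ ¬C)) ∨ ¬D) ∨ ¬¬B   (De Morgan)
= ¬(¬A ∨ ¬C ∨ (A ∧ ¬C)) ∨ ¬D ∨ ¬¬B   (double negation)
= (¬¬A ∧ ¬¬C ∧ ¬(A ∧ ¬C)) ∨ ¬D ∨ ¬¬B   (De Morgan)
= (A ∧ ¬¬C ∧ ¬(A ∧ ¬C)) ∨ ¬D ∨ ¬¬B   (double negation)
= (A ∧ C ∧ ¬(A ∧ ¬C)) ∨ ¬D ∨ ¬¬B   (double negation)
= (A ∧ C ∧ (¬A ∨ ¬¬C)) ∨ ¬D ∨ ¬¬B   (De Morgan)
= (A ∧ C ∧ (¬A ∨ C)) ∨ ¬D ∨ ¬¬B   (double negation)
= (A ∧ C ∧ (¬A ∨ C)) ∨ ¬D ∨ B   (double negation)
= (A ∧ C ∧ ¬A) ∨ (A ∧ C ∧ C) ∨ ¬D ∨ B   (distribute ∧ over ∨)
= (A ∧ C) ∨ ¬D ∨ B   (simplify)

(A ∧ C) ∨ ¬D ∨ B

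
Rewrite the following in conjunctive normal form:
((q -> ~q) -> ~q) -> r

((q -> ~q) -> ~q) -> r
≡ ~((q -> ~q) -> ~q) | r
≡ ~(~(q -> ~q) | ~q) | r
≡ ~(~(~q | ~q) | ~q) | r
≡ (~~(~q | ~q) & ~~q) | r
≡ ((~q | ~q) & ~~q) | r
≡ ((~q | ~q) & q) | r
≡ (~q | ~q | r) & (q | r)
≡ (~q | r) & (q | r)

(~q | r) & (q | r)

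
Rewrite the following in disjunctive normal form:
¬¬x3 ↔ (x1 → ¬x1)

¬¬x3 ↔ (x1 → ¬x1)
= (¬¬x3 → (x1 → ¬x1)) ∧ ((x1 → ¬x1) → ¬¬x3)   [eliminate ↔]
= (¬¬¬x3 ∨ (x1 → ¬x1)) ∧ ((x1 → ¬x1) → ¬¬x3)   [eliminate →]
= (¬¬¬x3 ∨ ¬x1 ∨ ¬x1) ∧ ((x1 → ¬x1) → ¬¬x3)   [eliminate →]
= (¬¬¬x3 ∨ ¬x1 ∨ ¬x1) ∧ (¬(x1 → ¬x1) ∨ ¬¬x3)   [eliminate →]
= (¬¬¬x3 ∨ ¬x1 ∨ ¬x1) ∧ (¬(¬x1 ∨ ¬x1) ∨ ¬¬x3)   [eliminate →]
= (¬x3 ∨ ¬x1 ∨ ¬x1) ∧ (¬(¬x1 ∨ ¬x1) ∨ ¬¬x3)   [double negation]
= (¬x3 ∨ ¬x1 ∨ ¬x1) ∧ ((¬¬x1 ∧ ¬¬x1) ∨ ¬¬x3)   [De Morgan]
= (¬x3 ∨ ¬x1 ∨ ¬x1) ∧ ((x1 ∧ ¬¬x1) ∨ ¬¬x3)   [double negation]
= (¬x3 ∨ ¬x1 ∨ ¬x1) ∧ ((x1 ∧ x1) ∨ ¬¬x3)   [double negation]
= (¬x3 ∨ ¬x1 ∨ ¬x1) ∧ ((x1 ∧ x1) ∨ x3)   [double negation]
= (¬x3 ∧ x1 ∧ x1) ∨ (¬x3 ∧ x3) ∨ (¬x1 ∧ x1 ∧ x1) ∨ (¬x1 ∧ x3) ∨ (¬x1 ∧ x1 ∧ x1) ∨ (¬x1 ∧ x3)   [distribute ∧ over ∨]
= (¬x3 ∧ x1) ∨ (¬x1 ∧ x3)   [simplify]

(¬x3 ∧ x1) ∨ (¬x1 ∧ x3)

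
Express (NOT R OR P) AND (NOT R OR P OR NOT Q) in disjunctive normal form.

(NOT R OR P) AND (NOT R OR P OR NOT Q)
≡ (NOT R AND NOT R) OR (NOT R AND P) OR (NOT R AND NOT Q) OR (P AND NOT R) OR (P AND P) OR (P AND NOT Q)   — distribute AND over OR
≡ NOT R OR P   — simplify

NOT R OR P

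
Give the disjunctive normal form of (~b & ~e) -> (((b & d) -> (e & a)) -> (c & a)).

b | e | (c & a)

(~b & ~e) -> (((b & d) -> (e & a)) -> (c & a))
= ~(~b & ~e) | (((b & d) -> (e & a)) -> (c & a))
= ~(~b & ~e) | ~((b & d) -> (e & a)) | (c & a)
= ~(~b & ~e) | ~(~(b & d) | (e & a)) | (c & a)
= ~~b | ~~e | ~(~(b & d) | (e & a)) | (c & a)
= b | ~~e | ~(~(b & d) | (e & a)) | (c & a)
= b | e | ~(~(b & d) | (e & a)) | (c & a)
= b | e | (~~(b & d) & ~(e & a)) | (c & a)
= b | e | (b & d & ~(e & a)) | (c & a)
= b | e | (b & d & (~e | ~a)) | (c & a)
= b | e | (b & d & ~e) | (b & d & ~a) | (c & a)
= b | e | (c & a)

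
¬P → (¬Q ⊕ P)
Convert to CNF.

P ∨ ¬Q

¬P → (¬Q ⊕ P)
≡ ¬¬P ∨ (¬Q ⊕ P)   — eliminate →
≡ ¬¬P ∨ ((¬Q ∨ P) ∧ ¬(¬Q ∧ P))   — expand ⊕
≡ P ∨ ((¬Q ∨ P) ∧ ¬(¬Q ∧ P))   — double negation
≡ P ∨ ((¬Q ∨ P) ∧ (¬¬Q ∨ ¬P))   — De Morgan
≡ P ∨ ((¬Q ∨ P) ∧ (Q ∨ ¬P))   — double negation
≡ (P ∨ ¬Q ∨ P) ∧ (P ∨ Q ∨ ¬P)   — distribute ∨ over ∧
≡ P ∨ ¬Q   — simplify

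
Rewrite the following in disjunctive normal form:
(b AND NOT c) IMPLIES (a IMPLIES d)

NOT b OR c OR NOT a OR d

(b AND NOT c) IMPLIES (a IMPLIES d)
≡ NOT (b AND NOT c) OR (a IMPLIES d)   — eliminate IMPLIES
≡ NOT (b AND NOT c) OR NOT a OR d   — eliminate IMPLIES
≡ NOT b OR NOT NOT c OR NOT a OR d   — De Morgan
≡ NOT b OR c OR NOT a OR d   — double negation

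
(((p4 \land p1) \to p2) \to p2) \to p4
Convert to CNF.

(((p4 \land p1) \to p2) \to p2) \to p4
≡ \lnot (((p4 \land p1) \to p2) \to p2) \lor p4   — eliminate \to
≡ \lnot (\lnot ((p4 \land p1) \to p2) \lor p2) \lor p4   — eliminate \to
≡ \lnot (\lnot (\lnot (p4 \land p1) \lor p2) \lor p2) \lor p4   — eliminate \to
≡ (\lnot \lnot (\lnot (p4 \land p1) \lor p2) \land \lnot p2) \lor p4   — De Morgan
≡ ((\lnot (p4 \land p1) \lor p2) \land \lnot p2) \lor p4   — double negation
≡ ((\lnot p4 \lor \lnot p1 \lor p2) \land \lnot p2) \lor p4   — De Morgan
≡ (\lnot p4 \lor \lnot p1 \lor p2 \lor p4) \land (\lnot p2 \lor p4)   — distribute \lor over \land
≡ \lnot p2 \lor p4   — simplify

\lnot p2 \lor p4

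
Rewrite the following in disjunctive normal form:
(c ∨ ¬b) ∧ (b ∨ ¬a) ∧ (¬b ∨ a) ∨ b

(c ∨ ¬b) ∧ (b ∨ ¬a) ∧ (¬b ∨ a) ∨ b
⇔ c ∧ b ∧ ¬b ∨ c ∧ b ∧ a ∨ c ∧ ¬a ∧ ¬b ∨ c ∧ ¬a ∧ a ∨ ¬b ∧ b ∧ ¬b ∨ ¬b ∧ b ∧ a ∨ ¬b ∧ ¬a ∧ ¬b ∨ ¬b ∧ ¬a ∧ a ∨ b   — distribute ∧ over ∨
⇔ ¬b ∧ ¬a ∨ b   — simplify

¬b ∧ ¬a ∨ b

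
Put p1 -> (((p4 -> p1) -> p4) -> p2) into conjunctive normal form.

~p1 | ~p4 | p2

p1 -> (((p4 -> p1) -> p4) -> p2)
⇔ ~p1 | (((p4 -> p1) -> p4) -> p2)   [eliminate ->]
⇔ ~p1 | ~((p4 -> p1) -> p4) | p2   [eliminate ->]
⇔ ~p1 | ~(~(p4 -> p1) | p4) | p2   [eliminate ->]
⇔ ~p1 | ~(~(~p4 | p1) | p4) | p2   [eliminate ->]
⇔ ~p1 | (~~(~p4 | p1) & ~p4) | p2   [De Morgan]
⇔ ~p1 | ((~p4 | p1) & ~p4) | p2   [double negation]
⇔ (~p1 | ~p4 | p1 | p2) & (~p1 | ~p4 | p2)   [distribute | over &]
⇔ ~p1 | ~p4 | p2   [simplify]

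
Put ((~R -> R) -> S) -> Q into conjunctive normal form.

((~R -> R) -> S) -> Q
= ~((~R -> R) -> S) | Q   [eliminate ->]
= ~(~(~R -> R) | S) | Q   [eliminate ->]
= ~(~(~~R | R) | S) | Q   [eliminate ->]
= (~~(~~R | R) & ~S) | Q   [De Morgan]
= ((~~R | R) & ~S) | Q   [double negation]
= ((R | R) & ~S) | Q   [double negation]
= (R | R | Q) & (~S | Q)   [distribute | over &]
= (R | Q) & (~S | Q)   [simplify]

(R | Q) & (~S | Q)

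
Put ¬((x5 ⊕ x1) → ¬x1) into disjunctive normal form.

¬x5 ∧ x1

¬((x5 ⊕ x1) → ¬x1)
⇔ ¬(¬(x5 ⊕ x1) ∨ ¬x1)   [eliminate →]
⇔ ¬(¬((x5 ∧ ¬x1) ∨ (¬x5 ∧ x1)) ∨ ¬x1)   [expand ⊕]
⇔ ¬¬((x5 ∧ ¬x1) ∨ (¬x5 ∧ x1)) ∧ ¬¬x1   [De Morgan]
⇔ ((x5 ∧ ¬x1) ∨ (¬x5 ∧ x1)) ∧ ¬¬x1   [double negation]
⇔ ((x5 ∧ ¬x1) ∨ (¬x5 ∧ x1)) ∧ x1   [double negation]
⇔ (x5 ∧ ¬x1 ∧ x1) ∨ (¬x5 ∧ x1 ∧ x1)   [distribute ∧ over ∨]
⇔ ¬x5 ∧ x1   [simplify]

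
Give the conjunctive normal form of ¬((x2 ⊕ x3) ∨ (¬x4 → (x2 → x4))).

¬((x2 ⊕ x3) ∨ (¬x4 → (x2 → x4)))
≡ ¬(((x2 ∨ x3) ∧ ¬(x2 ∧ x3)) ∨ (¬x4 → (x2 → x4)))   [expand ⊕]
≡ ¬(((x2 ∨ x3) ∧ ¬(x2 ∧ x3)) ∨ ¬¬x4 ∨ (x2 → x4))   [eliminate →]
≡ ¬(((x2 ∨ x3) ∧ ¬(x2 ∧ x3)) ∨ ¬¬x4 ∨ ¬x2 ∨ x4)   [eliminate →]
≡ ¬((x2 ∨ x3) ∧ ¬(x2 ∧ x3)) ∧ ¬¬¬x4 ∧ ¬¬x2 ∧ ¬x4   [De Morgan]
≡ (¬(x2 ∨ x3) ∨ ¬¬(x2 ∧ x3)) ∧ ¬¬¬x4 ∧ ¬¬x2 ∧ ¬x4   [De Morgan]
≡ ((¬x2 ∧ ¬x3) ∨ ¬¬(x2 ∧ x3)) ∧ ¬¬¬x4 ∧ ¬¬x2 ∧ ¬x4   [De Morgan]
≡ ((¬x2 ∧ ¬x3) ∨ (x2 ∧ x3)) ∧ ¬¬¬x4 ∧ ¬¬x2 ∧ ¬x4   [double negation]
≡ ((¬x2 ∧ ¬x3) ∨ (x2 ∧ x3)) ∧ ¬x4 ∧ ¬¬x2 ∧ ¬x4   [double negation]
≡ ((¬x2 ∧ ¬x3) ∨ (x2 ∧ x3)) ∧ ¬x4 ∧ x2 ∧ ¬x4   [double negation]
≡ (¬x2 ∨ x2) ∧ (¬x2 ∨ x3) ∧ (¬x3 ∨ x2) ∧ (¬x3 ∨ x3) ∧ ¬x4 ∧ x2 ∧ ¬x4   [distribute ∨ over ∧]
≡ (¬x2 ∨ x3) ∧ ¬x4 ∧ x2   [simplify]

(¬x2 ∨ x3) ∧ ¬x4 ∧ x2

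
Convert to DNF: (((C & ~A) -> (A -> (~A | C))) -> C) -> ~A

~C | ~A

(((C & ~A) -> (A -> (~A | C))) -> C) -> ~A
≡ ~(((C & ~A) -> (A -> (~A | C))) -> C) | ~A   [eliminate ->]
≡ ~(~((C & ~A) -> (A -> (~A | C))) | C) | ~A   [eliminate ->]
≡ ~(~(~(C & ~A) | (A -> (~A | C))) | C) | ~A   [eliminate ->]
≡ ~(~(~(C & ~A) | ~A | ~A | C) | C) | ~A   [eliminate ->]
≡ (~~(~(C & ~A) | ~A | ~A | C) & ~C) | ~A   [De Morgan]
≡ ((~(C & ~A) | ~A | ~A | C) & ~C) | ~A   [double negation]
≡ ((~C | ~~A | ~A | ~A | C) & ~C) | ~A   [De Morgan]
≡ ((~C | A | ~A | ~A | C) & ~C) | ~A   [double negation]
≡ (~C & ~C) | (A & ~C) | (~A & ~C) | (~A & ~C) | (C & ~C) | ~A   [distribute & over |]
≡ ~C | ~A   [simplify]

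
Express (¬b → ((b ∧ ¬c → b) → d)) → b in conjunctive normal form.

(¬b → ((b ∧ ¬c → b) → d)) → b
= ¬(¬b → ((b ∧ ¬c → b) → d)) ∨ b   [eliminate →]
= ¬(¬¬b ∨ ((b ∧ ¬c → b) → d)) ∨ b   [eliminate →]
= ¬(¬¬b ∨ ¬(b ∧ ¬c → b) ∨ d) ∨ b   [eliminate →]
= ¬(¬¬b ∨ ¬(¬(b ∧ ¬c) ∨ b) ∨ d) ∨ b   [eliminate →]
= ¬¬¬b ∧ ¬¬(¬(b ∧ ¬c) ∨ b) ∧ ¬d ∨ b   [De Morgan]
= ¬b ∧ ¬¬(¬(b ∧ ¬c) ∨ b) ∧ ¬d ∨ b   [double negation]
= ¬b ∧ (¬(b ∧ ¬c) ∨ b) ∧ ¬d ∨ b   [double negation]
= ¬b ∧ (¬b ∨ ¬¬c ∨ b) ∧ ¬d ∨ b   [De Morgan]
= ¬b ∧ (¬b ∨ c ∨ b) ∧ ¬d ∨ b   [double negation]
= (¬b ∨ b) ∧ (¬b ∨ c ∨ b ∨ b) ∧ (¬d ∨ b)   [distribute ∨ over ∧]
= ¬d ∨ b   [simplify]

¬d ∨ b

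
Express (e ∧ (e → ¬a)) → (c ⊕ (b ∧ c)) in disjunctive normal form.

(e ∧ (e → ¬a)) → (c ⊕ (b ∧ c))
≡ ¬(e ∧ (e → ¬a)) ∨ (c ⊕ (b ∧ c))   [eliminate →]
≡ ¬(e ∧ (¬e ∨ ¬a)) ∨ (c ⊕ (b ∧ c))   [eliminate →]
≡ ¬(e ∧ (¬e ∨ ¬a)) ∨ (c ∧ ¬(b ∧ c)) ∨ (¬c ∧ b ∧ c)   [expand ⊕]
≡ ¬e ∨ ¬(¬e ∨ ¬a) ∨ (c ∧ ¬(b ∧ c)) ∨ (¬c ∧ b ∧ c)   [De Morgan]
≡ ¬e ∨ (¬¬e ∧ ¬¬a) ∨ (c ∧ ¬(b ∧ c)) ∨ (¬c ∧ b ∧ c)   [De Morgan]
≡ ¬e ∨ (e ∧ ¬¬a) ∨ (c ∧ ¬(b ∧ c)) ∨ (¬c ∧ b ∧ c)   [double negation]
≡ ¬e ∨ (e ∧ a) ∨ (c ∧ ¬(b ∧ c)) ∨ (¬c ∧ b ∧ c)   [double negation]
≡ ¬e ∨ (e ∧ a) ∨ (c ∧ (¬b ∨ ¬c)) ∨ (¬c ∧ b ∧ c)   [De Morgan]
≡ ¬e ∨ (e ∧ a) ∨ (c ∧ ¬b) ∨ (c ∧ ¬c) ∨ (¬c ∧ b ∧ c)   [distribute ∧ over ∨]
≡ ¬e ∨ (e ∧ a) ∨ (c ∧ ¬b)   [simplify]

¬e ∨ (e ∧ a) ∨ (c ∧ ¬b)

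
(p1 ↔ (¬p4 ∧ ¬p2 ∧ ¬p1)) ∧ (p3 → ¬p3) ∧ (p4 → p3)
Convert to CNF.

(p1 ↔ (¬p4 ∧ ¬p2 ∧ ¬p1)) ∧ (p3 → ¬p3) ∧ (p4 → p3)
≡ (p1 → (¬p4 ∧ ¬p2 ∧ ¬p1)) ∧ ((¬p4 ∧ ¬p2 ∧ ¬p1) → p1) ∧ (p3 → ¬p3) ∧ (p4 → p3)   [eliminate ↔]
≡ (¬p1 ∨ (¬p4 ∧ ¬p2 ∧ ¬p1)) ∧ ((¬p4 ∧ ¬p2 ∧ ¬p1) → p1) ∧ (p3 → ¬p3) ∧ (p4 → p3)   [eliminate →]
≡ (¬p1 ∨ (¬p4 ∧ ¬p2 ∧ ¬p1)) ∧ (¬(¬p4 ∧ ¬p2 ∧ ¬p1) ∨ p1) ∧ (p3 → ¬p3) ∧ (p4 → p3)   [eliminate →]
≡ (¬p1 ∨ (¬p4 ∧ ¬p2 ∧ ¬p1)) ∧ (¬(¬p4 ∧ ¬p2 ∧ ¬p1) ∨ p1) ∧ (¬p3 ∨ ¬p3) ∧ (p4 → p3)   [eliminate →]
≡ (¬p1 ∨ (¬p4 ∧ ¬p2 ∧ ¬p1)) ∧ (¬(¬p4 ∧ ¬p2 ∧ ¬p1) ∨ p1) ∧ (¬p3 ∨ ¬p3) ∧ (¬p4 ∨ p3)   [eliminate →]
≡ (¬p1 ∨ (¬p4 ∧ ¬p2 ∧ ¬p1)) ∧ (¬¬p4 ∨ ¬¬p2 ∨ ¬¬p1 ∨ p1) ∧ (¬p3 ∨ ¬p3) ∧ (¬p4 ∨ p3)   [De Morgan]
≡ (¬p1 ∨ (¬p4 ∧ ¬p2 ∧ ¬p1)) ∧ (p4 ∨ ¬¬p2 ∨ ¬¬p1 ∨ p1) ∧ (¬p3 ∨ ¬p3) ∧ (¬p4 ∨ p3)   [double negation]
≡ (¬p1 ∨ (¬p4 ∧ ¬p2 ∧ ¬p1)) ∧ (p4 ∨ p2 ∨ ¬¬p1 ∨ p1) ∧ (¬p3 ∨ ¬p3) ∧ (¬p4 ∨ p3)   [double negation]
≡ (¬p1 ∨ (¬p4 ∧ ¬p2 ∧ ¬p1)) ∧ (p4 ∨ p2 ∨ p1 ∨ p1) ∧ (¬p3 ∨ ¬p3) ∧ (¬p4 ∨ p3)   [double negation]
≡ (¬p1 ∨ ¬p4) ∧ (¬p1 ∨ ¬p2) ∧ (¬p1 ∨ ¬p1) ∧ (p4 ∨ p2 ∨ p1 ∨ p1) ∧ (¬p3 ∨ ¬p3) ∧ (¬p4 ∨ p3)   [distribute ∨ over ∧]
≡ ¬p1 ∧ (p4 ∨ p2 ∨ p1) ∧ ¬p3 ∧ (¬p4 ∨ p3)   [simplify]

¬p1 ∧ (p4 ∨ p2 ∨ p1) ∧ ¬p3 ∧ (¬p4 ∨ p3)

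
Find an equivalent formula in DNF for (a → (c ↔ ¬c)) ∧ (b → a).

(a → (c ↔ ¬c)) ∧ (b → a)
≡ (¬a ∨ (c ↔ ¬c)) ∧ (b → a)
≡ (¬a ∨ ((c → ¬c) ∧ (¬c → c))) ∧ (b → a)
≡ (¬a ∨ ((¬c ∨ ¬c) ∧ (¬c → c))) ∧ (b → a)
≡ (¬a ∨ ((¬c ∨ ¬c) ∧ (¬¬c ∨ c))) ∧ (b → a)
≡ (¬a ∨ ((¬c ∨ ¬c) ∧ (¬¬c ∨ c))) ∧ (¬b ∨ a)
≡ (¬a ∨ ((¬c ∨ ¬c) ∧ (c ∨ c))) ∧ (¬b ∨ a)
≡ (¬a ∧ ¬b) ∨ (¬a ∧ a) ∨ (¬c ∧ c ∧ ¬b) ∨ (¬c ∧ c ∧ a) ∨ (¬c ∧ c ∧ ¬b) ∨ (¬c ∧ c ∧ a) ∨ (¬c ∧ c ∧ ¬b) ∨ (¬c ∧ c ∧ a) ∨ (¬c ∧ c ∧ ¬b) ∨ (¬c ∧ c ∧ a)
≡ ¬a ∧ ¬b

¬a ∧ ¬b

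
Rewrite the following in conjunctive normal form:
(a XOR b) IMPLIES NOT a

NOT a OR b

(a XOR b) IMPLIES NOT a
≡ NOT (a XOR b) OR NOT a   [eliminate IMPLIES]
≡ NOT ((a OR b) AND NOT (a AND b)) OR NOT a   [expand XOR]
≡ NOT (a OR b) OR NOT NOT (a AND b) OR NOT a   [De Morgan]
≡ (NOT a AND NOT b) OR NOT NOT (a AND b) OR NOT a   [De Morgan]
≡ (NOT a AND NOT b) OR (a AND b) OR NOT a   [double negation]
≡ (NOT a OR a OR NOT a) AND (NOT a OR b OR NOT a) AND (NOT b OR a OR NOT a) AND (NOT b OR b OR NOT a)   [distribute OR over AND]
≡ NOT a OR b   [simplify]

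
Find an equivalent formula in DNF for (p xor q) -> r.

(p xor q) -> r
= ~(p xor q) | r   [eliminate ->]
= ~((p & ~q) | (~p & q)) | r   [expand xor]
= (~(p & ~q) & ~(~p & q)) | r   [De Morgan]
= ((~p | ~~q) & ~(~p & q)) | r   [De Morgan]
= ((~p | q) & ~(~p & q)) | r   [double negation]
= ((~p | q) & (~~p | ~q)) | r   [De Morgan]
= ((~p | q) & (p | ~q)) | r   [double negation]
= (~p & p) | (~p & ~q) | (q & p) | (q & ~q) | r   [distribute & over |]
= (~p & ~q) | (q & p) | r   [simplify]

(~p & ~q) | (q & p) | r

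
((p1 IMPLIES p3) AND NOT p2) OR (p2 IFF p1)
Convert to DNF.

((p1 IMPLIES p3) AND NOT p2) OR (p2 IFF p1)
≡ ((NOT p1 OR p3) AND NOT p2) OR (p2 IFF p1)   (eliminate IMPLIES)
≡ ((NOT p1 OR p3) AND NOT p2) OR ((p2 IMPLIES p1) AND (p1 IMPLIES p2))   (eliminate IFF)
≡ ((NOT p1 OR p3) AND NOT p2) OR ((NOT p2 OR p1) AND (p1 IMPLIES p2))   (eliminate IMPLIES)
≡ ((NOT p1 OR p3) AND NOT p2) OR ((NOT p2 OR p1) AND (NOT p1 OR p2))   (eliminate IMPLIES)
≡ (NOT p1 AND NOT p2) OR (p3 AND NOT p2) OR (NOT p2 AND NOT p1) OR (NOT p2 AND p2) OR (p1 AND NOT p1) OR (p1 AND p2)   (distribute AND over OR)
≡ (NOT p1 AND NOT p2) OR (p3 AND NOT p2) OR (p1 AND p2)   (simplify)

(NOT p1 AND NOT p2) OR (p3 AND NOT p2) OR (p1 AND p2)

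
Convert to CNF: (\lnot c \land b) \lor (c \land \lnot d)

(\lnot c \lor \lnot d) \land (b \lor c) \land (b \lor \lnot d)

(\lnot c \land b) \lor (c \land \lnot d)
⇔ (\lnot c \lor c) \land (\lnot c \lor \lnot d) \land (b \lor c) \land (b \lor \lnot d)   (distribute \lor over \land)
⇔ (\lnot c \lor \lnot d) \land (b \lor c) \land (b \lor \lnot d)   (simplify)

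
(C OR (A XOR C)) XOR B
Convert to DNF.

(C AND NOT B) OR (A AND NOT C AND NOT B) OR (NOT C AND NOT A AND B)

(C OR (A XOR C)) XOR B
⇔ ((C OR (A XOR C)) AND NOT B) OR (NOT (C OR (A XOR C)) AND B)   [expand XOR]
⇔ ((C OR (A AND NOT C) OR (NOT A AND C)) AND NOT B) OR (NOT (C OR (A XOR C)) AND B)   [expand XOR]
⇔ ((C OR (A AND NOT C) OR (NOT A AND C)) AND NOT B) OR (NOT (C OR (A AND NOT C) OR (NOT A AND C)) AND B)   [expand XOR]
⇔ ((C OR (A AND NOT C) OR (NOT A AND C)) AND NOT B) OR (NOT C AND NOT (A AND NOT C) AND NOT (NOT A AND C) AND B)   [De Morgan]
⇔ ((C OR (A AND NOT C) OR (NOT A AND C)) AND NOT B) OR (NOT C AND (NOT A OR NOT NOT C) AND NOT (NOT A AND C) AND B)   [De Morgan]
⇔ ((C OR (A AND NOT C) OR (NOT A AND C)) AND NOT B) OR (NOT C AND (NOT A OR C) AND NOT (NOT A AND C) AND B)   [double negation]
⇔ ((C OR (A AND NOT C) OR (NOT A AND C)) AND NOT B) OR (NOT C AND (NOT A OR C) AND (NOT NOT A OR NOT C) AND B)   [De Morgan]
⇔ ((C OR (A AND NOT C) OR (NOT A AND C)) AND NOT B) OR (NOT C AND (NOT A OR C) AND (A OR NOT C) AND B)   [double negation]
⇔ (C AND NOT B) OR (A AND NOT C AND NOT B) OR (NOT A AND C AND NOT B) OR (NOT C AND NOT A AND A AND B) OR (NOT C AND NOT A AND NOT C AND B) OR (NOT C AND C AND A AND B) OR (NOT C AND C AND NOT C AND B)   [distribute AND over OR]
⇔ (C AND NOT B) OR (A AND NOT C AND NOT B) OR (NOT C AND NOT A AND B)   [simplify]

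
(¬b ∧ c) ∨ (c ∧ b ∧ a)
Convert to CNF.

(¬b ∧ c) ∨ (c ∧ b ∧ a)
⇔ (¬b ∨ c) ∧ (¬b ∨ b) ∧ (¬b ∨ a) ∧ (c ∨ c) ∧ (c ∨ b) ∧ (c ∨ a)   (distribute ∨ over ∧)
⇔ (¬b ∨ a) ∧ c   (simplify)

(¬b ∨ a) ∧ c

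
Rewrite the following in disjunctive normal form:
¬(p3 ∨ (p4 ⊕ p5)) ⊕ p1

¬(p3 ∨ (p4 ⊕ p5)) ⊕ p1
≡ (¬(p3 ∨ (p4 ⊕ p5)) ∧ ¬p1) ∨ (¬¬(p3 ∨ (p4 ⊕ p5)) ∧ p1)   [expand ⊕]
≡ (¬(p3 ∨ (p4 ∧ ¬p5) ∨ (¬p4 ∧ p5)) ∧ ¬p1) ∨ (¬¬(p3 ∨ (p4 ⊕ p5)) ∧ p1)   [expand ⊕]
≡ (¬(p3 ∨ (p4 ∧ ¬p5) ∨ (¬p4 ∧ p5)) ∧ ¬p1) ∨ (¬¬(p3 ∨ (p4 ∧ ¬p5) ∨ (¬p4 ∧ p5)) ∧ p1)   [expand ⊕]
≡ (¬p3 ∧ ¬(p4 ∧ ¬p5) ∧ ¬(¬p4 ∧ p5) ∧ ¬p1) ∨ (¬¬(p3 ∨ (p4 ∧ ¬p5) ∨ (¬p4 ∧ p5)) ∧ p1)   [De Morgan]
≡ (¬p3 ∧ (¬p4 ∨ ¬¬p5) ∧ ¬(¬p4 ∧ p5) ∧ ¬p1) ∨ (¬¬(p3 ∨ (p4 ∧ ¬p5) ∨ (¬p4 ∧ p5)) ∧ p1)   [De Morgan]
≡ (¬p3 ∧ (¬p4 ∨ p5) ∧ ¬(¬p4 ∧ p5) ∧ ¬p1) ∨ (¬¬(p3 ∨ (p4 ∧ ¬p5) ∨ (¬p4 ∧ p5)) ∧ p1)   [double negation]
≡ (¬p3 ∧ (¬p4 ∨ p5) ∧ (¬¬p4 ∨ ¬p5) ∧ ¬p1) ∨ (¬¬(p3 ∨ (p4 ∧ ¬p5) ∨ (¬p4 ∧ p5)) ∧ p1)   [De Morgan]
≡ (¬p3 ∧ (¬p4 ∨ p5) ∧ (p4 ∨ ¬p5) ∧ ¬p1) ∨ (¬¬(p3 ∨ (p4 ∧ ¬p5) ∨ (¬p4 ∧ p5)) ∧ p1)   [double negation]
≡ (¬p3 ∧ (¬p4 ∨ p5) ∧ (p4 ∨ ¬p5) ∧ ¬p1) ∨ ((p3 ∨ (p4 ∧ ¬p5) ∨ (¬p4 ∧ p5)) ∧ p1)   [double negation]
≡ (¬p3 ∧ ¬p4 ∧ p4 ∧ ¬p1) ∨ (¬p3 ∧ ¬p4 ∧ ¬p5 ∧ ¬p1) ∨ (¬p3 ∧ p5 ∧ p4 ∧ ¬p1) ∨ (¬p3 ∧ p5 ∧ ¬p5 ∧ ¬p1) ∨ (p3 ∧ p1) ∨ (p4 ∧ ¬p5 ∧ p1) ∨ (¬p4 ∧ p5 ∧ p1)   [distribute ∧ over ∨]
≡ (¬p3 ∧ ¬p4 ∧ ¬p5 ∧ ¬p1) ∨ (¬p3 ∧ p5 ∧ p4 ∧ ¬p1) ∨ (p3 ∧ p1) ∨ (p4 ∧ ¬p5 ∧ p1) ∨ (¬p4 ∧ p5 ∧ p1)   [simplify]

(¬p3 ∧ ¬p4 ∧ ¬p5 ∧ ¬p1) ∨ (¬p3 ∧ p5 ∧ p4 ∧ ¬p1) ∨ (p3 ∧ p1) ∨ (p4 ∧ ¬p5 ∧ p1) ∨ (¬p4 ∧ p5 ∧ p1)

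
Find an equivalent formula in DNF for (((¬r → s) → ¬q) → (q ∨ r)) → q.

(((¬r → s) → ¬q) → (q ∨ r)) → q
≡ ¬(((¬r → s) → ¬q) → (q ∨ r)) ∨ q   — eliminate →
≡ ¬(¬((¬r → s) → ¬q) ∨ q ∨ r) ∨ q   — eliminate →
≡ ¬(¬(¬(¬r → s) ∨ ¬q) ∨ q ∨ r) ∨ q   — eliminate →
≡ ¬(¬(¬(¬¬r ∨ s) ∨ ¬q) ∨ q ∨ r) ∨ q   — eliminate →
≡ (¬¬(¬(¬¬r ∨ s) ∨ ¬q) ∧ ¬q ∧ ¬r) ∨ q   — De Morgan
≡ ((¬(¬¬r ∨ s) ∨ ¬q) ∧ ¬q ∧ ¬r) ∨ q   — double negation
≡ (((¬¬¬r ∧ ¬s) ∨ ¬q) ∧ ¬q ∧ ¬r) ∨ q   — De Morgan
≡ (((¬r ∧ ¬s) ∨ ¬q) ∧ ¬q ∧ ¬r) ∨ q   — double negation
≡ (¬r ∧ ¬s ∧ ¬q ∧ ¬r) ∨ (¬q ∧ ¬q ∧ ¬r) ∨ q   — distribute ∧ over ∨
≡ (¬q ∧ ¬r) ∨ q   — simplify

(¬q ∧ ¬r) ∨ q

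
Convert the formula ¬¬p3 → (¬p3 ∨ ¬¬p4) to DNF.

¬p3 ∨ p4

¬¬p3 → (¬p3 ∨ ¬¬p4)
≡ ¬¬¬p3 ∨ ¬p3 ∨ ¬¬p4   [eliminate →]
≡ ¬p3 ∨ ¬p3 ∨ ¬¬p4   [double negation]
≡ ¬p3 ∨ ¬p3 ∨ p4   [double negation]
≡ ¬p3 ∨ p4   [simplify]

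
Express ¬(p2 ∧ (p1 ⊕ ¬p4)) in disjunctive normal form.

¬p2 ∨ (¬p1 ∧ p4) ∨ (¬p4 ∧ p1)

¬(p2 ∧ (p1 ⊕ ¬p4))
≡ ¬(p2 ∧ ((p1 ∧ ¬¬p4) ∨ (¬p1 ∧ ¬p4)))   (expand ⊕)
≡ ¬p2 ∨ ¬((p1 ∧ ¬¬p4) ∨ (¬p1 ∧ ¬p4))   (De Morgan)
≡ ¬p2 ∨ (¬(p1 ∧ ¬¬p4) ∧ ¬(¬p1 ∧ ¬p4))   (De Morgan)
≡ ¬p2 ∨ ((¬p1 ∨ ¬¬¬p4) ∧ ¬(¬p1 ∧ ¬p4))   (De Morgan)
≡ ¬p2 ∨ ((¬p1 ∨ ¬p4) ∧ ¬(¬p1 ∧ ¬p4))   (double negation)
≡ ¬p2 ∨ ((¬p1 ∨ ¬p4) ∧ (¬¬p1 ∨ ¬¬p4))   (De Morgan)
≡ ¬p2 ∨ ((¬p1 ∨ ¬p4) ∧ (p1 ∨ ¬¬p4))   (double negation)
≡ ¬p2 ∨ ((¬p1 ∨ ¬p4) ∧ (p1 ∨ p4))   (double negation)
≡ ¬p2 ∨ (¬p1 ∧ p1) ∨ (¬p1 ∧ p4) ∨ (¬p4 ∧ p1) ∨ (¬p4 ∧ p4)   (distribute ∧ over ∨)
≡ ¬p2 ∨ (¬p1 ∧ p4) ∨ (¬p4 ∧ p1)   (simplify)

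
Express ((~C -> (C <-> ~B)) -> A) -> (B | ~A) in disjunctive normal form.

B | ~A

((~C -> (C <-> ~B)) -> A) -> (B | ~A)
≡ ~((~C -> (C <-> ~B)) -> A) | B | ~A   [eliminate ->]
≡ ~(~(~C -> (C <-> ~B)) | A) | B | ~A   [eliminate ->]
≡ ~(~(~~C | (C <-> ~B)) | A) | B | ~A   [eliminate ->]
≡ ~(~(~~C | ((C -> ~B) & (~B -> C))) | A) | B | ~A   [eliminate <->]
≡ ~(~(~~C | ((~C | ~B) & (~B -> C))) | A) | B | ~A   [eliminate ->]
≡ ~(~(~~C | ((~C | ~B) & (~~B | C))) | A) | B | ~A   [eliminate ->]
≡ (~~(~~C | ((~C | ~B) & (~~B | C))) & ~A) | B | ~A   [De Morgan]
≡ ((~~C | ((~C | ~B) & (~~B | C))) & ~A) | B | ~A   [double negation]
≡ ((C | ((~C | ~B) & (~~B | C))) & ~A) | B | ~A   [double negation]
≡ ((C | ((~C | ~B) & (B | C))) & ~A) | B | ~A   [double negation]
≡ (C & ~A) | (~C & B & ~A) | (~C & C & ~A) | (~B & B & ~A) | (~B & C & ~A) | B | ~A   [distribute & over |]
≡ B | ~A   [simplify]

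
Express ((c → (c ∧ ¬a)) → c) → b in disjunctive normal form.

((c → (c ∧ ¬a)) → c) → b
≡ ¬((c → (c ∧ ¬a)) → c) ∨ b   [eliminate →]
≡ ¬(¬(c → (c ∧ ¬a)) ∨ c) ∨ b   [eliminate →]
≡ ¬(¬(¬c ∨ (c ∧ ¬a)) ∨ c) ∨ b   [eliminate →]
≡ (¬¬(¬c ∨ (c ∧ ¬a)) ∧ ¬c) ∨ b   [De Morgan]
≡ ((¬c ∨ (c ∧ ¬a)) ∧ ¬c) ∨ b   [double negation]
≡ (¬c ∧ ¬c) ∨ (c ∧ ¬a ∧ ¬c) ∨ b   [distribute ∧ over ∨]
≡ ¬c ∨ b   [simplify]

¬c ∨ b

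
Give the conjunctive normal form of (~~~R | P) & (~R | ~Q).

(~R | P) & (~R | ~Q)

(~~~R | P) & (~R | ~Q)
≡ (~R | P) & (~R | ~Q)   [double negation]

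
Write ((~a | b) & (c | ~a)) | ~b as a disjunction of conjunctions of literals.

~a | (b & c) | ~b

((~a | b) & (c | ~a)) | ~b
= (~a & c) | (~a & ~a) | (b & c) | (b & ~a) | ~b   [distribute & over |]
= ~a | (b & c) | ~b   [simplify]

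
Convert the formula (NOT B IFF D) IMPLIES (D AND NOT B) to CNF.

(NOT B IFF D) IMPLIES (D AND NOT B)
≡ NOT (NOT B IFF D) OR (D AND NOT B)   [eliminate IMPLIES]
≡ NOT ((NOT B IMPLIES D) AND (D IMPLIES NOT B)) OR (D AND NOT B)   [eliminate IFF]
≡ NOT ((NOT NOT B OR D) AND (D IMPLIES NOT B)) OR (D AND NOT B)   [eliminate IMPLIES]
≡ NOT ((NOT NOT B OR D) AND (NOT D OR NOT B)) OR (D AND NOT B)   [eliminate IMPLIES]
≡ NOT (NOT NOT B OR D) OR NOT (NOT D OR NOT B) OR (D AND NOT B)   [De Morgan]
≡ (NOT NOT NOT B AND NOT D) OR NOT (NOT D OR NOT B) OR (D AND NOT B)   [De Morgan]
≡ (NOT B AND NOT D) OR NOT (NOT D OR NOT B) OR (D AND NOT B)   [double negation]
≡ (NOT B AND NOT D) OR (NOT NOT D AND NOT NOT B) OR (D AND NOT B)   [De Morgan]
≡ (NOT B AND NOT D) OR (D AND NOT NOT B) OR (D AND NOT B)   [double negation]
≡ (NOT B AND NOT D) OR (D AND B) OR (D AND NOT B)   [double negation]
≡ (NOT B OR D OR D) AND (NOT B OR D OR NOT B) AND (NOT B OR B OR D) AND (NOT B OR B OR NOT B) AND (NOT D OR D OR D) AND (NOT D OR D OR NOT B) AND (NOT D OR B OR D) AND (NOT D OR B OR NOT B)   [distribute OR over AND]
≡ NOT B OR D   [simplify]

NOT B OR D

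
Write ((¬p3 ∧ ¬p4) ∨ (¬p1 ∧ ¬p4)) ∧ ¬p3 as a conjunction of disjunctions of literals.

((¬p3 ∧ ¬p4) ∨ (¬p1 ∧ ¬p4)) ∧ ¬p3
⇔ (¬p3 ∨ ¬p1) ∧ (¬p3 ∨ ¬p4) ∧ (¬p4 ∨ ¬p1) ∧ (¬p4 ∨ ¬p4) ∧ ¬p3   — distribute ∨ over ∧
⇔ ¬p4 ∧ ¬p3   — simplify

¬p4 ∧ ¬p3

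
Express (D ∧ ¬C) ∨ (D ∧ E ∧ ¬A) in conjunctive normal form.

D ∧ (¬C ∨ E) ∧ (¬C ∨ ¬A)

(D ∧ ¬C) ∨ (D ∧ E ∧ ¬A)
= (D ∨ D) ∧ (D ∨ E) ∧ (D ∨ ¬A) ∧ (¬C ∨ D) ∧ (¬C ∨ E) ∧ (¬C ∨ ¬A)   [distribute ∨ over ∧]
= D ∧ (¬C ∨ E) ∧ (¬C ∨ ¬A)   [simplify]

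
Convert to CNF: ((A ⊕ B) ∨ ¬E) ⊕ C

(A ∨ B ∨ ¬E ∨ C) ∧ (¬A ∨ ¬B ∨ ¬E ∨ C) ∧ (¬A ∨ B ∨ ¬C) ∧ (¬B ∨ A ∨ ¬C) ∧ (E ∨ ¬C)

((A ⊕ B) ∨ ¬E) ⊕ C
≡ ((A ⊕ B) ∨ ¬E ∨ C) ∧ ¬(((A ⊕ B) ∨ ¬E) ∧ C)   [expand ⊕]
≡ (((A ∨ B) ∧ ¬(A ∧ B)) ∨ ¬E ∨ C) ∧ ¬(((A ⊕ B) ∨ ¬E) ∧ C)   [expand ⊕]
≡ (((A ∨ B) ∧ ¬(A ∧ B)) ∨ ¬E ∨ C) ∧ ¬((((A ∨ B) ∧ ¬(A ∧ B)) ∨ ¬E) ∧ C)   [expand ⊕]
≡ (((A ∨ B) ∧ (¬A ∨ ¬B)) ∨ ¬E ∨ C) ∧ ¬((((A ∨ B) ∧ ¬(A ∧ B)) ∨ ¬E) ∧ C)   [De Morgan]
≡ (((A ∨ B) ∧ (¬A ∨ ¬B)) ∨ ¬E ∨ C) ∧ (¬(((A ∨ B) ∧ ¬(A ∧ B)) ∨ ¬E) ∨ ¬C)   [De Morgan]
≡ (((A ∨ B) ∧ (¬A ∨ ¬B)) ∨ ¬E ∨ C) ∧ ((¬((A ∨ B) ∧ ¬(A ∧ B)) ∧ ¬¬E) ∨ ¬C)   [De Morgan]
≡ (((A ∨ B) ∧ (¬A ∨ ¬B)) ∨ ¬E ∨ C) ∧ (((¬(A ∨ B) ∨ ¬¬(A ∧ B)) ∧ ¬¬E) ∨ ¬C)   [De Morgan]
≡ (((A ∨ B) ∧ (¬A ∨ ¬B)) ∨ ¬E ∨ C) ∧ ((((¬A ∧ ¬B) ∨ ¬¬(A ∧ B)) ∧ ¬¬E) ∨ ¬C)   [De Morgan]
≡ (((A ∨ B) ∧ (¬A ∨ ¬B)) ∨ ¬E ∨ C) ∧ ((((¬A ∧ ¬B) ∨ (A ∧ B)) ∧ ¬¬E) ∨ ¬C)   [double negation]
≡ (((A ∨ B) ∧ (¬A ∨ ¬B)) ∨ ¬E ∨ C) ∧ ((((¬A ∧ ¬B) ∨ (A ∧ B)) ∧ E) ∨ ¬C)   [double negation]
≡ (A ∨ B ∨ ¬E ∨ C) ∧ (¬A ∨ ¬B ∨ ¬E ∨ C) ∧ (¬A ∨ A ∨ ¬C) ∧ (¬A ∨ B ∨ ¬C) ∧ (¬B ∨ A ∨ ¬C) ∧ (¬B ∨ B ∨ ¬C) ∧ (E ∨ ¬C)   [distribute ∨ over ∧]
≡ (A ∨ B ∨ ¬E ∨ C) ∧ (¬A ∨ ¬B ∨ ¬E ∨ C) ∧ (¬A ∨ B ∨ ¬C) ∧ (¬B ∨ A ∨ ¬C) ∧ (E ∨ ¬C)   [simplify]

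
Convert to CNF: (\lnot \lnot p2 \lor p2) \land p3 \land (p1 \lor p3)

(\lnot \lnot p2 \lor p2) \land p3 \land (p1 \lor p3)
⇔ (p2 \lor p2) \land p3 \land (p1 \lor p3)   (double negation)
⇔ p2 \land p3   (simplify)

p2 \land p3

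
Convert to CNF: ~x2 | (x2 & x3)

~x2 | (x2 & x3)
≡ (~x2 | x2) & (~x2 | x3)   [distribute | over &]
≡ ~x2 | x3   [simplify]

~x2 | x3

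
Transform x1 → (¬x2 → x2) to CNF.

x1 → (¬x2 → x2)
= ¬x1 ∨ (¬x2 → x2)   (eliminate →)
= ¬x1 ∨ ¬¬x2 ∨ x2   (eliminate →)
= ¬x1 ∨ x2 ∨ x2   (double negation)
= ¬x1 ∨ x2   (simplify)

¬x1 ∨ x2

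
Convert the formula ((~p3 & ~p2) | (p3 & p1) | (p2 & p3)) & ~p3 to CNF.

(~p2 | p3) & ~p3

((~p3 & ~p2) | (p3 & p1) | (p2 & p3)) & ~p3
= (~p3 | p3 | p2) & (~p3 | p3 | p3) & (~p3 | p1 | p2) & (~p3 | p1 | p3) & (~p2 | p3 | p2) & (~p2 | p3 | p3) & (~p2 | p1 | p2) & (~p2 | p1 | p3) & ~p3   (distribute | over &)
= (~p2 | p3) & ~p3   (simplify)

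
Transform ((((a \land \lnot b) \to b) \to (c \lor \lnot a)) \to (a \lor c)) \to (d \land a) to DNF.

((((a \land \lnot b) \to b) \to (c \lor \lnot a)) \to (a \lor c)) \to (d \land a)
= \lnot ((((a \land \lnot b) \to b) \to (c \lor \lnot a)) \to (a \lor c)) \lor (d \land a)   — eliminate \to
= \lnot (\lnot (((a \land \lnot b) \to b) \to (c \lor \lnot a)) \lor a \lor c) \lor (d \land a)   — eliminate \to
= \lnot (\lnot (\lnot ((a \land \lnot b) \to b) \lor c \lor \lnot a) \lor a \lor c) \lor (d \land a)   — eliminate \to
= \lnot (\lnot (\lnot (\lnot (a \land \lnot b) \lor b) \lor c \lor \lnot a) \lor a \lor c) \lor (d \land a)   — eliminate \to
= (\lnot \lnot (\lnot (\lnot (a \land \lnot b) \lor b) \lor c \lor \lnot a) \land \lnot a \land \lnot c) \lor (d \land a)   — De Morgan
= ((\lnot (\lnot (a \land \lnot b) \lor b) \lor c \lor \lnot a) \land \lnot a \land \lnot c) \lor (d \land a)   — double negation
= (((\lnot \lnot (a \land \lnot b) \land \lnot b) \lor c \lor \lnot a) \land \lnot a \land \lnot c) \lor (d \land a)   — De Morgan
= (((a \land \lnot b \land \lnot b) \lor c \lor \lnot a) \land \lnot a \land \lnot c) \lor (d \land a)   — double negation
= (a \land \lnot b \land \lnot b \land \lnot a \land \lnot c) \lor (c \land \lnot a \land \lnot c) \lor (\lnot a \land \lnot a \land \lnot c) \lor (d \land a)   — distribute \land over \lor
= (\lnot a \land \lnot c) \lor (d \land a)   — simplify

(\lnot a \land \lnot c) \lor (d \land a)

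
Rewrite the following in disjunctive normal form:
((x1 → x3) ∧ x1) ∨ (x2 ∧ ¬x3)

((x1 → x3) ∧ x1) ∨ (x2 ∧ ¬x3)
⇔ ((¬x1 ∨ x3) ∧ x1) ∨ (x2 ∧ ¬x3)   [eliminate →]
⇔ (¬x1 ∧ x1) ∨ (x3 ∧ x1) ∨ (x2 ∧ ¬x3)   [distribute ∧ over ∨]
⇔ (x3 ∧ x1) ∨ (x2 ∧ ¬x3)   [simplify]

(x3 ∧ x1) ∨ (x2 ∧ ¬x3)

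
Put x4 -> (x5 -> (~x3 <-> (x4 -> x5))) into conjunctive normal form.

x4 -> (x5 -> (~x3 <-> (x4 -> x5)))
≡ ~x4 | (x5 -> (~x3 <-> (x4 -> x5)))   [eliminate ->]
≡ ~x4 | ~x5 | (~x3 <-> (x4 -> x5))   [eliminate ->]
≡ ~x4 | ~x5 | ((~x3 -> (x4 -> x5)) & ((x4 -> x5) -> ~x3))   [eliminate <->]
≡ ~x4 | ~x5 | ((~~x3 | (x4 -> x5)) & ((x4 -> x5) -> ~x3))   [eliminate ->]
≡ ~x4 | ~x5 | ((~~x3 | ~x4 | x5) & ((x4 -> x5) -> ~x3))   [eliminate ->]
≡ ~x4 | ~x5 | ((~~x3 | ~x4 | x5) & (~(x4 -> x5) | ~x3))   [eliminate ->]
≡ ~x4 | ~x5 | ((~~x3 | ~x4 | x5) & (~(~x4 | x5) | ~x3))   [eliminate ->]
≡ ~x4 | ~x5 | ((x3 | ~x4 | x5) & (~(~x4 | x5) | ~x3))   [double negation]
≡ ~x4 | ~x5 | ((x3 | ~x4 | x5) & ((~~x4 & ~x5) | ~x3))   [De Morgan]
≡ ~x4 | ~x5 | ((x3 | ~x4 | x5) & ((x4 & ~x5) | ~x3))   [double negation]
≡ (~x4 | ~x5 | x3 | ~x4 | x5) & (~x4 | ~x5 | x4 | ~x3) & (~x4 | ~x5 | ~x5 | ~x3)   [distribute | over &]
≡ ~x4 | ~x5 | ~x3   [simplify]

~x4 | ~x5 | ~x3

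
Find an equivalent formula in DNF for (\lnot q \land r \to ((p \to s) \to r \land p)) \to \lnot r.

(\lnot q \land r \to ((p \to s) \to r \land p)) \to \lnot r
≡ \lnot (\lnot q \land r \to ((p \to s) \to r \land p)) \lor \lnot r
≡ \lnot (\lnot (\lnot q \land r) \lor ((p \to s) \to r \land p)) \lor \lnot r
≡ \lnot (\lnot (\lnot q \land r) \lor \lnot (p \to s) \lor r \land p) \lor \lnot r
≡ \lnot (\lnot (\lnot q \land r) \lor \lnot (\lnot p \lor s) \lor r \land p) \lor \lnot r
≡ \lnot \lnot (\lnot q \land r) \land \lnot \lnot (\lnot p \lor s) \land \lnot (r \land p) \lor \lnot r
≡ \lnot q \land r \land \lnot \lnot (\lnot p \lor s) \land \lnot (r \land p) \lor \lnot r
≡ \lnot q \land r \land (\lnot p \lor s) \land \lnot (r \land p) \lor \lnot r
≡ \lnot q \land r \land (\lnot p \lor s) \land (\lnot r \lor \lnot p) \lor \lnot r
≡ \lnot q \land r \land \lnot p \land \lnot r \lor \lnot q \land r \land \lnot p \land \lnot p \lor \lnot q \land r \land s \land \lnot r \lor \lnot q \land r \land s \land \lnot p \lor \lnot r
≡ \lnot q \land r \land \lnot p \lor \lnot r

\lnot q \land r \land \lnot p \lor \lnot r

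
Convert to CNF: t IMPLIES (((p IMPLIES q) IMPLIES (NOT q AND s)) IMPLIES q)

(NOT t OR NOT p OR q) AND (NOT t OR q OR NOT s)

t IMPLIES (((p IMPLIES q) IMPLIES (NOT q AND s)) IMPLIES q)
⇔ NOT t OR (((p IMPLIES q) IMPLIES (NOT q AND s)) IMPLIES q)   — eliminate IMPLIES
⇔ NOT t OR NOT ((p IMPLIES q) IMPLIES (NOT q AND s)) OR q   — eliminate IMPLIES
⇔ NOT t OR NOT (NOT (p IMPLIES q) OR (NOT q AND s)) OR q   — eliminate IMPLIES
⇔ NOT t OR NOT (NOT (NOT p OR q) OR (NOT q AND s)) OR q   — eliminate IMPLIES
⇔ NOT t OR (NOT NOT (NOT p OR q) AND NOT (NOT q AND s)) OR q   — De Morgan
⇔ NOT t OR ((NOT p OR q) AND NOT (NOT q AND s)) OR q   — double negation
⇔ NOT t OR ((NOT p OR q) AND (NOT NOT q OR NOT s)) OR q   — De Morgan
⇔ NOT t OR ((NOT p OR q) AND (q OR NOT s)) OR q   — double negation
⇔ (NOT t OR NOT p OR q OR q) AND (NOT t OR q OR NOT s OR q)   — distribute OR over AND
⇔ (NOT t OR NOT p OR q) AND (NOT t OR q OR NOT s)   — simplify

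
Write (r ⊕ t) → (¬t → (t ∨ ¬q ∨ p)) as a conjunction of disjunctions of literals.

¬r ∨ t ∨ ¬q ∨ p

(r ⊕ t) → (¬t → (t ∨ ¬q ∨ p))
⇔ ¬(r ⊕ t) ∨ (¬t → (t ∨ ¬q ∨ p))   [eliminate →]
⇔ ¬((r ∨ t) ∧ ¬(r ∧ t)) ∨ (¬t → (t ∨ ¬q ∨ p))   [expand ⊕]
⇔ ¬((r ∨ t) ∧ ¬(r ∧ t)) ∨ ¬¬t ∨ t ∨ ¬q ∨ p   [eliminate →]
⇔ ¬(r ∨ t) ∨ ¬¬(r ∧ t) ∨ ¬¬t ∨ t ∨ ¬q ∨ p   [De Morgan]
⇔ (¬r ∧ ¬t) ∨ ¬¬(r ∧ t) ∨ ¬¬t ∨ t ∨ ¬q ∨ p   [De Morgan]
⇔ (¬r ∧ ¬t) ∨ (r ∧ t) ∨ ¬¬t ∨ t ∨ ¬q ∨ p   [double negation]
⇔ (¬r ∧ ¬t) ∨ (r ∧ t) ∨ t ∨ t ∨ ¬q ∨ p   [double negation]
⇔ (¬r ∨ r ∨ t ∨ t ∨ ¬q ∨ p) ∧ (¬r ∨ t ∨ t ∨ t ∨ ¬q ∨ p) ∧ (¬t ∨ r ∨ t ∨ t ∨ ¬q ∨ p) ∧ (¬t ∨ t ∨ t ∨ t ∨ ¬q ∨ p)   [distribute ∨ over ∧]
⇔ ¬r ∨ t ∨ ¬q ∨ p   [simplify]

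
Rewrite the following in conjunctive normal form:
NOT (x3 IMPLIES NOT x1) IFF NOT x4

NOT (x3 IMPLIES NOT x1) IFF NOT x4
⇔ (NOT (x3 IMPLIES NOT x1) IMPLIES NOT x4) AND (NOT x4 IMPLIES NOT (x3 IMPLIES NOT x1))
⇔ (NOT NOT (x3 IMPLIES NOT x1) OR NOT x4) AND (NOT x4 IMPLIES NOT (x3 IMPLIES NOT x1))
⇔ (NOT NOT (NOT x3 OR NOT x1) OR NOT x4) AND (NOT x4 IMPLIES NOT (x3 IMPLIES NOT x1))
⇔ (NOT NOT (NOT x3 OR NOT x1) OR NOT x4) AND (NOT NOT x4 OR NOT (x3 IMPLIES NOT x1))
⇔ (NOT NOT (NOT x3 OR NOT x1) OR NOT x4) AND (NOT NOT x4 OR NOT (NOT x3 OR NOT x1))
⇔ (NOT x3 OR NOT x1 OR NOT x4) AND (NOT NOT x4 OR NOT (NOT x3 OR NOT x1))
⇔ (NOT x3 OR NOT x1 OR NOT x4) AND (x4 OR NOT (NOT x3 OR NOT x1))
⇔ (NOT x3 OR NOT x1 OR NOT x4) AND (x4 OR (NOT NOT x3 AND NOT NOT x1))
⇔ (NOT x3 OR NOT x1 OR NOT x4) AND (x4 OR (x3 AND NOT NOT x1))
⇔ (NOT x3 OR NOT x1 OR NOT x4) AND (x4 OR (x3 AND x1))
⇔ (NOT x3 OR NOT x1 OR NOT x4) AND (x4 OR x3) AND (x4 OR x1)

(NOT x3 OR NOT x1 OR NOT x4) AND (x4 OR x3) AND (x4 OR x1)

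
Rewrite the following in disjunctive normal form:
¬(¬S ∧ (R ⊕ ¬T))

S ∨ (¬R ∧ T) ∨ (¬T ∧ R)

¬(¬S ∧ (R ⊕ ¬T))
≡ ¬(¬S ∧ ((R ∧ ¬¬T) ∨ (¬R ∧ ¬T)))   [expand ⊕]
≡ ¬¬S ∨ ¬((R ∧ ¬¬T) ∨ (¬R ∧ ¬T))   [De Morgan]
≡ S ∨ ¬((R ∧ ¬¬T) ∨ (¬R ∧ ¬T))   [double negation]
≡ S ∨ (¬(R ∧ ¬¬T) ∧ ¬(¬R ∧ ¬T))   [De Morgan]
≡ S ∨ ((¬R ∨ ¬¬¬T) ∧ ¬(¬R ∧ ¬T))   [De Morgan]
≡ S ∨ ((¬R ∨ ¬T) ∧ ¬(¬R ∧ ¬T))   [double negation]
≡ S ∨ ((¬R ∨ ¬T) ∧ (¬¬R ∨ ¬¬T))   [De Morgan]
≡ S ∨ ((¬R ∨ ¬T) ∧ (R ∨ ¬¬T))   [double negation]
≡ S ∨ ((¬R ∨ ¬T) ∧ (R ∨ T))   [double negation]
≡ S ∨ (¬R ∧ R) ∨ (¬R ∧ T) ∨ (¬T ∧ R) ∨ (¬T ∧ T)   [distribute ∧ over ∨]
≡ S ∨ (¬R ∧ T) ∨ (¬T ∧ R)   [simplify]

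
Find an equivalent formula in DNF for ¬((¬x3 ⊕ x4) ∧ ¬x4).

(x3 ∧ ¬x4) ∨ x4

¬((¬x3 ⊕ x4) ∧ ¬x4)
≡ ¬(((¬x3 ∧ ¬x4) ∨ (¬¬x3 ∧ x4)) ∧ ¬x4)
≡ ¬((¬x3 ∧ ¬x4) ∨ (¬¬x3 ∧ x4)) ∨ ¬¬x4
≡ (¬(¬x3 ∧ ¬x4) ∧ ¬(¬¬x3 ∧ x4)) ∨ ¬¬x4
≡ ((¬¬x3 ∨ ¬¬x4) ∧ ¬(¬¬x3 ∧ x4)) ∨ ¬¬x4
≡ ((x3 ∨ ¬¬x4) ∧ ¬(¬¬x3 ∧ x4)) ∨ ¬¬x4
≡ ((x3 ∨ x4) ∧ ¬(¬¬x3 ∧ x4)) ∨ ¬¬x4
≡ ((x3 ∨ x4) ∧ (¬¬¬x3 ∨ ¬x4)) ∨ ¬¬x4
≡ ((x3 ∨ x4) ∧ (¬x3 ∨ ¬x4)) ∨ ¬¬x4
≡ ((x3 ∨ x4) ∧ (¬x3 ∨ ¬x4)) ∨ x4
≡ (x3 ∧ ¬x3) ∨ (x3 ∧ ¬x4) ∨ (x4 ∧ ¬x3) ∨ (x4 ∧ ¬x4) ∨ x4
≡ (x3 ∧ ¬x4) ∨ x4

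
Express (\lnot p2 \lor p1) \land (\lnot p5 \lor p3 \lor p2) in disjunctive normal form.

(\lnot p2 \land \lnot p5) \lor (\lnot p2 \land p3) \lor (p1 \land \lnot p5) \lor (p1 \land p3) \lor (p1 \land p2)

(\lnot p2 \lor p1) \land (\lnot p5 \lor p3 \lor p2)
≡ (\lnot p2 \land \lnot p5) \lor (\lnot p2 \land p3) \lor (\lnot p2 \land p2) \lor (p1 \land \lnot p5) \lor (p1 \land p3) \lor (p1 \land p2)   [distribute \land over \lor]
≡ (\lnot p2 \land \lnot p5) \lor (\lnot p2 \land p3) \lor (p1 \land \lnot p5) \lor (p1 \land p3) \lor (p1 \land p2)   [simplify]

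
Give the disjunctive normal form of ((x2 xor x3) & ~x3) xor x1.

((x2 xor x3) & ~x3) xor x1
= ((x2 xor x3) & ~x3 & ~x1) | (~((x2 xor x3) & ~x3) & x1)   [expand xor]
= (((x2 & ~x3) | (~x2 & x3)) & ~x3 & ~x1) | (~((x2 xor x3) & ~x3) & x1)   [expand xor]
= (((x2 & ~x3) | (~x2 & x3)) & ~x3 & ~x1) | (~(((x2 & ~x3) | (~x2 & x3)) & ~x3) & x1)   [expand xor]
= (((x2 & ~x3) | (~x2 & x3)) & ~x3 & ~x1) | ((~((x2 & ~x3) | (~x2 & x3)) | ~~x3) & x1)   [De Morgan]
= (((x2 & ~x3) | (~x2 & x3)) & ~x3 & ~x1) | (((~(x2 & ~x3) & ~(~x2 & x3)) | ~~x3) & x1)   [De Morgan]
= (((x2 & ~x3) | (~x2 & x3)) & ~x3 & ~x1) | ((((~x2 | ~~x3) & ~(~x2 & x3)) | ~~x3) & x1)   [De Morgan]
= (((x2 & ~x3) | (~x2 & x3)) & ~x3 & ~x1) | ((((~x2 | x3) & ~(~x2 & x3)) | ~~x3) & x1)   [double negation]
= (((x2 & ~x3) | (~x2 & x3)) & ~x3 & ~x1) | ((((~x2 | x3) & (~~x2 | ~x3)) | ~~x3) & x1)   [De Morgan]
= (((x2 & ~x3) | (~x2 & x3)) & ~x3 & ~x1) | ((((~x2 | x3) & (x2 | ~x3)) | ~~x3) & x1)   [double negation]
= (((x2 & ~x3) | (~x2 & x3)) & ~x3 & ~x1) | ((((~x2 | x3) & (x2 | ~x3)) | x3) & x1)   [double negation]
= (x2 & ~x3 & ~x3 & ~x1) | (~x2 & x3 & ~x3 & ~x1) | (~x2 & x2 & x1) | (~x2 & ~x3 & x1) | (x3 & x2 & x1) | (x3 & ~x3 & x1) | (x3 & x1)   [distribute & over |]
= (x2 & ~x3 & ~x1) | (~x2 & ~x3 & x1) | (x3 & x1)   [simplify]

(x2 & ~x3 & ~x1) | (~x2 & ~x3 & x1) | (x3 & x1)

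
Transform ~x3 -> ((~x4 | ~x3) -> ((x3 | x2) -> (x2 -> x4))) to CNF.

~x3 -> ((~x4 | ~x3) -> ((x3 | x2) -> (x2 -> x4)))
≡ ~~x3 | ((~x4 | ~x3) -> ((x3 | x2) -> (x2 -> x4)))   (eliminate ->)
≡ ~~x3 | ~(~x4 | ~x3) | ((x3 | x2) -> (x2 -> x4))   (eliminate ->)
≡ ~~x3 | ~(~x4 | ~x3) | ~(x3 | x2) | (x2 -> x4)   (eliminate ->)
≡ ~~x3 | ~(~x4 | ~x3) | ~(x3 | x2) | ~x2 | x4   (eliminate ->)
≡ x3 | ~(~x4 | ~x3) | ~(x3 | x2) | ~x2 | x4   (double negation)
≡ x3 | (~~x4 & ~~x3) | ~(x3 | x2) | ~x2 | x4   (De Morgan)
≡ x3 | (x4 & ~~x3) | ~(x3 | x2) | ~x2 | x4   (double negation)
≡ x3 | (x4 & x3) | ~(x3 | x2) | ~x2 | x4   (double negation)
≡ x3 | (x4 & x3) | (~x3 & ~x2) | ~x2 | x4   (De Morgan)
≡ (x3 | x4 | ~x3 | ~x2 | x4) & (x3 | x4 | ~x2 | ~x2 | x4) & (x3 | x3 | ~x3 | ~x2 | x4) & (x3 | x3 | ~x2 | ~x2 | x4)   (distribute | over &)
≡ x3 | x4 | ~x2   (simplify)

x3 | x4 | ~x2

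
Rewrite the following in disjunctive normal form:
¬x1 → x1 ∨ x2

¬x1 → x1 ∨ x2
⇔ ¬¬x1 ∨ x1 ∨ x2
⇔ x1 ∨ x1 ∨ x2
⇔ x1 ∨ x2

x1 ∨ x2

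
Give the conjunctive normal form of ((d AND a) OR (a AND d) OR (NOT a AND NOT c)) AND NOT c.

((d AND a) OR (a AND d) OR (NOT a AND NOT c)) AND NOT c
≡ (d OR a OR NOT a) AND (d OR a OR NOT c) AND (d OR d OR NOT a) AND (d OR d OR NOT c) AND (a OR a OR NOT a) AND (a OR a OR NOT c) AND (a OR d OR NOT a) AND (a OR d OR NOT c) AND NOT c   — distribute OR over AND
≡ (d OR NOT a) AND NOT c   — simplify

(d OR NOT a) AND NOT c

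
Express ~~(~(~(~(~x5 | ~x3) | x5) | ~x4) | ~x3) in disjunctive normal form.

~~(~(~(~(~x5 | ~x3) | x5) | ~x4) | ~x3)
≡ ~(~(~(~x5 | ~x3) | x5) | ~x4) | ~x3
≡ (~~(~(~x5 | ~x3) | x5) & ~~x4) | ~x3
≡ ((~(~x5 | ~x3) | x5) & ~~x4) | ~x3
≡ (((~~x5 & ~~x3) | x5) & ~~x4) | ~x3
≡ (((x5 & ~~x3) | x5) & ~~x4) | ~x3
≡ (((x5 & x3) | x5) & ~~x4) | ~x3
≡ (((x5 & x3) | x5) & x4) | ~x3
≡ (x5 & x3 & x4) | (x5 & x4) | ~x3
≡ (x5 & x4) | ~x3

(x5 & x4) | ~x3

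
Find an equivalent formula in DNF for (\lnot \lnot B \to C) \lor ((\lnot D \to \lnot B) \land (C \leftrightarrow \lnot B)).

(\lnot \lnot B \to C) \lor ((\lnot D \to \lnot B) \land (C \leftrightarrow \lnot B))
⇔ \lnot \lnot \lnot B \lor C \lor ((\lnot D \to \lnot B) \land (C \leftrightarrow \lnot B))   [eliminate \to]
⇔ \lnot \lnot \lnot B \lor C \lor ((\lnot \lnot D \lor \lnot B) \land (C \leftrightarrow \lnot B))   [eliminate \to]
⇔ \lnot \lnot \lnot B \lor C \lor ((\lnot \lnot D \lor \lnot B) \land (C \to \lnot B) \land (\lnot B \to C))   [eliminate \leftrightarrow]
⇔ \lnot \lnot \lnot B \lor C \lor ((\lnot \lnot D \lor \lnot B) \land (\lnot C \lor \lnot B) \land (\lnot B \to C))   [eliminate \to]
⇔ \lnot \lnot \lnot B \lor C \lor ((\lnot \lnot D \lor \lnot B) \land (\lnot C \lor \lnot B) \land (\lnot \lnot B \lor C))   [eliminate \to]
⇔ \lnot B \lor C \lor ((\lnot \lnot D \lor \lnot B) \land (\lnot C \lor \lnot B) \land (\lnot \lnot B \lor C))   [double negation]
⇔ \lnot B \lor C \lor ((D \lor \lnot B) \land (\lnot C \lor \lnot B) \land (\lnot \lnot B \lor C))   [double negation]
⇔ \lnot B \lor C \lor ((D \lor \lnot B) \land (\lnot C \lor \lnot B) \land (B \lor C))   [double negation]
⇔ \lnot B \lor C \lor (D \land \lnot C \land B) \lor (D \land \lnot C \land C) \lor (D \land \lnot B \land B) \lor (D \land \lnot B \land C) \lor (\lnot B \land \lnot C \land B) \lor (\lnot B \land \lnot C \land C) \lor (\lnot B \land \lnot B \land B) \lor (\lnot B \land \lnot B \land C)   [distribute \land over \lor]
⇔ \lnot B \lor C \lor (D \land \lnot C \land B)   [simplify]

\lnot B \lor C \lor (D \land \lnot C \land B)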